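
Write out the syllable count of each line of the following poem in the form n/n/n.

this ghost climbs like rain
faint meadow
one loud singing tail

Line 1: "this ghost climbs like rain": 1+1+1+1+1 = 5
Line 2: "faint meadow": 1+2 = 3
Line 3: "one loud singing tail": 1+1+2+1 = 5

5/3/5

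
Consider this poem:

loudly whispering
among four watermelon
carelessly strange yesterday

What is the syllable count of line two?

7

Line two: among(2) + four(1) + watermelon(4) = 7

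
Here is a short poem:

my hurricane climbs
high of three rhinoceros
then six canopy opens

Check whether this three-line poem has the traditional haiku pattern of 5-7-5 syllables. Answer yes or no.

Line 1: "my hurricane climbs": 1+3+1 = 5 ✓
Line 2: "high of three rhinoceros": 1+1+1+4 = 7 ✓
Line 3: "then six canopy opens": 1+1+3+2 = 7 (expected 5)

No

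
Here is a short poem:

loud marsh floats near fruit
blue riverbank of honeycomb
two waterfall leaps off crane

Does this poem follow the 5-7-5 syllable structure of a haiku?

Line 1: loud(1) + marsh(1) + floats(1) + near(1) + fruit(1) = 5 ✓
Line 2: blue(1) + riverbank(3) + of(1) + honeycomb(3) = 8 (expected 7)
Line 3: two(1) + waterfall(3) + leaps(1) + off(1) + crane(1) = 7 (expected 5)

No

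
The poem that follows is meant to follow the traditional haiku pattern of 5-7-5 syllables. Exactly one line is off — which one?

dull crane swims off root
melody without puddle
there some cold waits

Line 3

Line 1: dull(1) + crane(1) + swims(1) + off(1) + root(1) = 5 ✓
Line 2: melody(3) + without(2) + puddle(2) = 7 ✓
Line 3: there(1) + some(1) + cold(1) + waits(1) = 4 (expected 5)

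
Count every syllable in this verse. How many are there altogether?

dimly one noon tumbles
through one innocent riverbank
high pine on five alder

20

Line 1: "dimly one noon tumbles": 2+1+1+2 = 6
Line 2: "through one innocent riverbank": 1+1+3+3 = 8
Line 3: "high pine on five alder": 1+1+1+1+2 = 6
Total: 6 + 8 + 6 = 20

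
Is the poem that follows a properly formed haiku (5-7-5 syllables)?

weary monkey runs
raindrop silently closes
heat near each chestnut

Line 1: weary (2), monkey (2), runs (1) → 5 ✓
Line 2: raindrop (2), silently (3), closes (2) → 7 ✓
Line 3: heat (1), near (1), each (1), chestnut (2) → 5 ✓

Yes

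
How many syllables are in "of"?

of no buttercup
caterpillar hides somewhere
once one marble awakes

1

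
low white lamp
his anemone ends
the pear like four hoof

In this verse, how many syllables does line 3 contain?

5

Line 3: "the pear like four hoof": 1+1+1+1+1 = 5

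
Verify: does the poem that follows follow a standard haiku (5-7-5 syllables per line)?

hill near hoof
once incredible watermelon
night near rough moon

Line 1: "hill near hoof": 1+1+1 = 3 (expected 5)
Line 2: "once incredible watermelon": 1+4+4 = 9 (expected 7)
Line 3: "night near rough moon": 1+1+1+1 = 4 (expected 5)

No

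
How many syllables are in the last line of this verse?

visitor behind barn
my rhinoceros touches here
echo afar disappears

7

The last line: echo(2) + afar(2) + disappears(3) = 7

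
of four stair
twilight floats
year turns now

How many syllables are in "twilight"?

2

"twilight" has 2 syllables.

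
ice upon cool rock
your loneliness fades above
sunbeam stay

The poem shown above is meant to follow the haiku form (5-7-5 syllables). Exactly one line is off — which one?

Line 1: ice (1), upon (2), cool (1), rock (1) → 5 ✓
Line 2: your (1), loneliness (3), fades (1), above (2) → 7 ✓
Line 3: sunbeam (2), stay (1) → 3 (expected 5)

Line 3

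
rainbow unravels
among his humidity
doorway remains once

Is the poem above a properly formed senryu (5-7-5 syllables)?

Yes

Line 1: rainbow(2) + unravels(3) = 5 ✓
Line 2: among(2) + his(1) + humidity(4) = 7 ✓
Line 3: doorway(2) + remains(2) + once(1) = 5 ✓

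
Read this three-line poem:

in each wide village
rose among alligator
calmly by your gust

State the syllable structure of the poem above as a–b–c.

Line 1: in (1), each (1), wide (1), village (2) → 5
Line 2: rose (1), among (2), alligator (4) → 7
Line 3: calmly (2), by (1), your (1), gust (1) → 5

5–7–5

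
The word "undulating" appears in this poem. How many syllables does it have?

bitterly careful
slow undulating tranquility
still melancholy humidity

"undulating" has 4 syllables.

4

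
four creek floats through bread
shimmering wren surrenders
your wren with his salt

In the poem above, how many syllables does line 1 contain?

Line 1: four(1) + creek(1) + floats(1) + through(1) + bread(1) = 5

5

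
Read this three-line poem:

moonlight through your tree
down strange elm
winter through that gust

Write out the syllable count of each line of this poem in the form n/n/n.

5/3/5

Line 1: "moonlight through your tree": 2+1+1+1 = 5
Line 2: "down strange elm": 1+1+1 = 3
Line 3: "winter through that gust": 2+1+1+1 = 5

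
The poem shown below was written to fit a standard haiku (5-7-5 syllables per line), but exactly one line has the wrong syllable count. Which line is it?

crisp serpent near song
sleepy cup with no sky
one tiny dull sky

Line 1: "crisp serpent near song": 1+2+1+1 = 5 ✓
Line 2: "sleepy cup with no sky": 2+1+1+1+1 = 6 (expected 7)
Line 3: "one tiny dull sky": 1+2+1+1 = 5 ✓

Line 2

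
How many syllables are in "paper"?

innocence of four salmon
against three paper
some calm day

"paper" has 2 syllables.

2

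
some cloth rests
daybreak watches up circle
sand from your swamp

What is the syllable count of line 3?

Line 3: sand (1), from (1), your (1), swamp (1) → 4

4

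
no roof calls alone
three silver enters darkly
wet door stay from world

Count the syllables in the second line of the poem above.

7

The second line: "three silver enters darkly": 1+2+2+2 = 7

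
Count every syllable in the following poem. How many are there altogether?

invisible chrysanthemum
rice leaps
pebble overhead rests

Line 1: "invisible chrysanthemum": 4+4 = 8
Line 2: "rice leaps": 1+1 = 2
Line 3: "pebble overhead rests": 2+3+1 = 6
Total: 8 + 2 + 6 = 16

16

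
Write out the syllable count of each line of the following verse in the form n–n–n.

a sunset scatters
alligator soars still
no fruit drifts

Line 1: a(1) + sunset(2) + scatters(2) = 5
Line 2: alligator(4) + soars(1) + still(1) = 6
Line 3: no(1) + fruit(1) + drifts(1) = 3

5–6–3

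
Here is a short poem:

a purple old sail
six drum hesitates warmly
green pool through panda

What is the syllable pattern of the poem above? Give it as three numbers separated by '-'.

Line 1: a (1), purple (2), old (1), sail (1) → 5
Line 2: six (1), drum (1), hesitates (3), warmly (2) → 7
Line 3: green (1), pool (1), through (1), panda (2) → 5

5-7-5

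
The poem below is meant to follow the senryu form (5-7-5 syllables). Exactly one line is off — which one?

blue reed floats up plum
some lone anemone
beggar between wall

Line 1: blue(1) + reed(1) + floats(1) + up(1) + plum(1) = 5 ✓
Line 2: some(1) + lone(1) + anemone(4) = 6 (expected 7)
Line 3: beggar(2) + between(2) + wall(1) = 5 ✓

The second line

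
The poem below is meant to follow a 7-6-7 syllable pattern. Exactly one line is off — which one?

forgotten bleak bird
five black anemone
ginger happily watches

Line 1

Line 1: forgotten (3), bleak (1), bird (1) → 5 (expected 7)
Line 2: five (1), black (1), anemone (4) → 6 ✓
Line 3: ginger (2), happily (3), watches (2) → 7 ✓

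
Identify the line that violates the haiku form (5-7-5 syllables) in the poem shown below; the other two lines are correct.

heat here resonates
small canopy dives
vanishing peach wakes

The second line

Line 1: heat (1), here (1), resonates (3) → 5 ✓
Line 2: small (1), canopy (3), dives (1) → 5 (expected 7)
Line 3: vanishing (3), peach (1), wakes (1) → 5 ✓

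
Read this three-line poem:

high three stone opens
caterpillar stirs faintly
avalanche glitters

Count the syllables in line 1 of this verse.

Line 1: "high three stone opens": 1+1+1+2 = 5

5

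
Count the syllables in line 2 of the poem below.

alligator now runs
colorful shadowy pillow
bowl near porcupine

Line 2: colorful (3), shadowy (3), pillow (2) → 8

8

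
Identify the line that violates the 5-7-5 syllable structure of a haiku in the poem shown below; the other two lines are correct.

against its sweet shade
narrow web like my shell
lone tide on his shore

Line 1: "against its sweet shade": 2+1+1+1 = 5 ✓
Line 2: "narrow web like my shell": 2+1+1+1+1 = 6 (expected 7)
Line 3: "lone tide on his shore": 1+1+1+1+1 = 5 ✓

The second line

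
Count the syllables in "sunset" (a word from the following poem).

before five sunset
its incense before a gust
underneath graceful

2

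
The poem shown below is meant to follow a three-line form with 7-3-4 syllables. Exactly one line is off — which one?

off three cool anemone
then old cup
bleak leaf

Line 1: "off three cool anemone": 1+1+1+4 = 7 ✓
Line 2: "then old cup": 1+1+1 = 3 ✓
Line 3: "bleak leaf": 1+1 = 2 (expected 4)

The third line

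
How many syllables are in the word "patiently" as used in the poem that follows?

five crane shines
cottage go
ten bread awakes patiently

3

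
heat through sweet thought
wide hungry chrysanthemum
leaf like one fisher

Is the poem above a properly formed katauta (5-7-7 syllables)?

No

Line 1: heat (1), through (1), sweet (1), thought (1) → 4 (expected 5)
Line 2: wide (1), hungry (2), chrysanthemum (4) → 7 ✓
Line 3: leaf (1), like (1), one (1), fisher (2) → 5 (expected 7)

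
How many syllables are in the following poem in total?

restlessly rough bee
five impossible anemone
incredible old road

20

Line 1: "restlessly rough bee": 3+1+1 = 5
Line 2: "five impossible anemone": 1+4+4 = 9
Line 3: "incredible old road": 4+1+1 = 6
Total: 5 + 9 + 6 = 20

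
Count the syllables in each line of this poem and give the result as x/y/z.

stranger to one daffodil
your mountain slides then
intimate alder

7/5/5

Line 1: stranger(2) + to(1) + one(1) + daffodil(3) = 7
Line 2: your(1) + mountain(2) + slides(1) + then(1) = 5
Line 3: intimate(3) + alder(2) = 5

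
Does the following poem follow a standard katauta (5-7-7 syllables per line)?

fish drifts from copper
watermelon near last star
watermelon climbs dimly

Yes

Line 1: fish(1) + drifts(1) + from(1) + copper(2) = 5 ✓
Line 2: watermelon(4) + near(1) + last(1) + star(1) = 7 ✓
Line 3: watermelon(4) + climbs(1) + dimly(2) = 7 ✓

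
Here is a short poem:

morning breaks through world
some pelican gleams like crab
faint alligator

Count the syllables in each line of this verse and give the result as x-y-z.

5-7-5

Line 1: "morning breaks through world": 2+1+1+1 = 5
Line 2: "some pelican gleams like crab": 1+3+1+1+1 = 7
Line 3: "faint alligator": 1+4 = 5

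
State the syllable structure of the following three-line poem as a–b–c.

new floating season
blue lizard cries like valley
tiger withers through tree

Line 1: new (1), floating (2), season (2) → 5
Line 2: blue (1), lizard (2), cries (1), like (1), valley (2) → 7
Line 3: tiger (2), withers (2), through (1), tree (1) → 6

5–7–6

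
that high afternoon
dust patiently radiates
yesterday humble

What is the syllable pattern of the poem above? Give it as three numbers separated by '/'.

Line 1: "that high afternoon": 1+1+3 = 5
Line 2: "dust patiently radiates": 1+3+3 = 7
Line 3: "yesterday humble": 3+2 = 5

5/7/5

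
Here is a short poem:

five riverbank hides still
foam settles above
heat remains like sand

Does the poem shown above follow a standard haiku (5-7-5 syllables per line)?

Line 1: five(1) + riverbank(3) + hides(1) + still(1) = 6 (expected 5)
Line 2: foam(1) + settles(2) + above(2) = 5 (expected 7)
Line 3: heat(1) + remains(2) + like(1) + sand(1) = 5 ✓

No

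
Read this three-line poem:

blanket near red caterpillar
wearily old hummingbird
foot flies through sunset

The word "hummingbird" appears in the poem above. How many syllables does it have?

3

"hummingbird" has 3 syllables.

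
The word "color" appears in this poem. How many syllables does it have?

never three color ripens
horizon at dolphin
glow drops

2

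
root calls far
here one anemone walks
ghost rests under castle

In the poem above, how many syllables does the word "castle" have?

"castle" has 2 syllables.

2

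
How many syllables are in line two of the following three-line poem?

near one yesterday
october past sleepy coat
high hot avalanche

Line two: october (3), past (1), sleepy (2), coat (1) → 7

7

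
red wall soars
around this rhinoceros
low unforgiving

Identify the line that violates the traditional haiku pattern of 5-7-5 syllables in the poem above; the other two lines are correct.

The first line

Line 1: "red wall soars": 1+1+1 = 3 (expected 5)
Line 2: "around this rhinoceros": 2+1+4 = 7 ✓
Line 3: "low unforgiving": 1+4 = 5 ✓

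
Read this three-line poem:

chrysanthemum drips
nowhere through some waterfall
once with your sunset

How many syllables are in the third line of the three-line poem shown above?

The third line: once (1), with (1), your (1), sunset (2) → 5

5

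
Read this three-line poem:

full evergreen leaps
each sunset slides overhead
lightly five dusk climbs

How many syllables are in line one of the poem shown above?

Line one: "full evergreen leaps": 1+3+1 = 5

5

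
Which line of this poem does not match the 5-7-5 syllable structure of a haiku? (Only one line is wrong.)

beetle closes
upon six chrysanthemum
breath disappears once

Line 1: "beetle closes": 2+2 = 4 (expected 5)
Line 2: "upon six chrysanthemum": 2+1+4 = 7 ✓
Line 3: "breath disappears once": 1+3+1 = 5 ✓

The first line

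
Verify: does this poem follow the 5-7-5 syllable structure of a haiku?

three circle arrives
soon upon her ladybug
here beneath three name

Line 1: "three circle arrives": 1+2+2 = 5 ✓
Line 2: "soon upon her ladybug": 1+2+1+3 = 7 ✓
Line 3: "here beneath three name": 1+2+1+1 = 5 ✓

Yes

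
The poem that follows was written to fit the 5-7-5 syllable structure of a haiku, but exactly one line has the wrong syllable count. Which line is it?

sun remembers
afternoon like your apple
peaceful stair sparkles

Line 1: sun (1), remembers (3) → 4 (expected 5)
Line 2: afternoon (3), like (1), your (1), apple (2) → 7 ✓
Line 3: peaceful (2), stair (1), sparkles (2) → 5 ✓

The first line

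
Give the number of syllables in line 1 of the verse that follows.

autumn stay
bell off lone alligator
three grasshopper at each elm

3

Line 1: autumn (2), stay (1) → 3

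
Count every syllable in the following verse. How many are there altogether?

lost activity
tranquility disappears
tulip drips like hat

Line 1: lost (1), activity (4) → 5
Line 2: tranquility (4), disappears (3) → 7
Line 3: tulip (2), drips (1), like (1), hat (1) → 5
Total: 5 + 7 + 5 = 17

17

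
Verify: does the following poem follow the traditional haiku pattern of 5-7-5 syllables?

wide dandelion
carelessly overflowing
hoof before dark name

Line 1: wide (1), dandelion (4) → 5 ✓
Line 2: carelessly (3), overflowing (4) → 7 ✓
Line 3: hoof (1), before (2), dark (1), name (1) → 5 ✓

Yes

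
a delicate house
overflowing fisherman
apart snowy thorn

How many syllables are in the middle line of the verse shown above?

The middle line: overflowing (4), fisherman (3) → 7

7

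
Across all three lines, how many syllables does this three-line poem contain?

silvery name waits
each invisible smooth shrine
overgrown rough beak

17

Line 1: "silvery name waits": 3+1+1 = 5
Line 2: "each invisible smooth shrine": 1+4+1+1 = 7
Line 3: "overgrown rough beak": 3+1+1 = 5
Total: 5 + 7 + 5 = 17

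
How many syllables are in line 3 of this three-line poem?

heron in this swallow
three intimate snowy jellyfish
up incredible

Line 3: up (1), incredible (4) → 5

5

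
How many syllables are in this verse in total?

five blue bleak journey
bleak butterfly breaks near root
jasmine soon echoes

17

Line 1: "five blue bleak journey": 1+1+1+2 = 5
Line 2: "bleak butterfly breaks near root": 1+3+1+1+1 = 7
Line 3: "jasmine soon echoes": 2+1+2 = 5
Total: 5 + 7 + 5 = 17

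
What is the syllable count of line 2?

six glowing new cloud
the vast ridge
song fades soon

Line 2: the (1), vast (1), ridge (1) → 3

3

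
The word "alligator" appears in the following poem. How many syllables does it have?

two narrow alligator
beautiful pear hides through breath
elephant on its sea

4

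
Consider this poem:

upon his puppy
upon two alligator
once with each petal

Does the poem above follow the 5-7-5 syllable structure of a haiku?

Yes

Line 1: "upon his puppy": 2+1+2 = 5 ✓
Line 2: "upon two alligator": 2+1+4 = 7 ✓
Line 3: "once with each petal": 1+1+1+2 = 5 ✓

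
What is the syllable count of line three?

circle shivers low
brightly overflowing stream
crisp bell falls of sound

Line three: "crisp bell falls of sound": 1+1+1+1+1 = 5

5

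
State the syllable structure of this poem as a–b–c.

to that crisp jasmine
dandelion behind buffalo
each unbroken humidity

Line 1: "to that crisp jasmine": 1+1+1+2 = 5
Line 2: "dandelion behind buffalo": 4+2+3 = 9
Line 3: "each unbroken humidity": 1+3+4 = 8

5–9–8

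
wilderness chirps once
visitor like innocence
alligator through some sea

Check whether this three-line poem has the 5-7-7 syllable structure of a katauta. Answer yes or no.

Line 1: wilderness (3), chirps (1), once (1) → 5 ✓
Line 2: visitor (3), like (1), innocence (3) → 7 ✓
Line 3: alligator (4), through (1), some (1), sea (1) → 7 ✓

Yes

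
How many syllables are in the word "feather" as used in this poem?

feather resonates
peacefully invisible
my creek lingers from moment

"feather" has 2 syllables.

2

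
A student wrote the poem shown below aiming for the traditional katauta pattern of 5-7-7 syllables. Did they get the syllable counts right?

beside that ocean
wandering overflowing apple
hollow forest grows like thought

No

Line 1: "beside that ocean": 2+1+2 = 5 ✓
Line 2: "wandering overflowing apple": 3+4+2 = 9 (expected 7)
Line 3: "hollow forest grows like thought": 2+2+1+1+1 = 7 ✓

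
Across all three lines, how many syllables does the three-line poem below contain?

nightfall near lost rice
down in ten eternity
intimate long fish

17

Line 1: "nightfall near lost rice": 2+1+1+1 = 5
Line 2: "down in ten eternity": 1+1+1+4 = 7
Line 3: "intimate long fish": 3+1+1 = 5
Total: 5 + 7 + 5 = 17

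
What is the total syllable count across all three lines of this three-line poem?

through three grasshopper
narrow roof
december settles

Line 1: "through three grasshopper": 1+1+3 = 5
Line 2: "narrow roof": 2+1 = 3
Line 3: "december settles": 3+2 = 5
Total: 5 + 3 + 5 = 13

13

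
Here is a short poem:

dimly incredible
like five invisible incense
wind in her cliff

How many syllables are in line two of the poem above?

8

Line two: like(1) + five(1) + invisible(4) + incense(2) = 8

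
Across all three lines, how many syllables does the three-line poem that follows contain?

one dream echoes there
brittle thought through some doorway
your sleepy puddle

Line 1: "one dream echoes there": 1+1+2+1 = 5
Line 2: "brittle thought through some doorway": 2+1+1+1+2 = 7
Line 3: "your sleepy puddle": 1+2+2 = 5
Total: 5 + 7 + 5 = 17

17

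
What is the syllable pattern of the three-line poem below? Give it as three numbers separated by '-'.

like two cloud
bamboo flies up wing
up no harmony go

Line 1: like (1), two (1), cloud (1) → 3
Line 2: bamboo (2), flies (1), up (1), wing (1) → 5
Line 3: up (1), no (1), harmony (3), go (1) → 6

3-5-6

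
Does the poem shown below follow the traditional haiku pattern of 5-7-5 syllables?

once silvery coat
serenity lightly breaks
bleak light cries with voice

Yes

Line 1: "once silvery coat": 1+3+1 = 5 ✓
Line 2: "serenity lightly breaks": 4+2+1 = 7 ✓
Line 3: "bleak light cries with voice": 1+1+1+1+1 = 5 ✓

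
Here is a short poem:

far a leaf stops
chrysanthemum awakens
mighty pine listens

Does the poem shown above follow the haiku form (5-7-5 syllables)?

No

Line 1: far (1), a (1), leaf (1), stops (1) → 4 (expected 5)
Line 2: chrysanthemum (4), awakens (3) → 7 ✓
Line 3: mighty (2), pine (1), listens (2) → 5 ✓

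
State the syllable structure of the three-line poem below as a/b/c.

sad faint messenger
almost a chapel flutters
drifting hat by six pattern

5/7/7

Line 1: "sad faint messenger": 1+1+3 = 5
Line 2: "almost a chapel flutters": 2+1+2+2 = 7
Line 3: "drifting hat by six pattern": 2+1+1+1+2 = 7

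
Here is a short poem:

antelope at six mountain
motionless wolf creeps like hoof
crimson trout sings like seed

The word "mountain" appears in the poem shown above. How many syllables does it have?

2

"mountain" has 2 syllables.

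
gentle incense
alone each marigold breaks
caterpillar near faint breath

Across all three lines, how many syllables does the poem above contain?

18

Line 1: gentle(2) + incense(2) = 4
Line 2: alone(2) + each(1) + marigold(3) + breaks(1) = 7
Line 3: caterpillar(4) + near(1) + faint(1) + breath(1) = 7
Total: 4 + 7 + 7 = 18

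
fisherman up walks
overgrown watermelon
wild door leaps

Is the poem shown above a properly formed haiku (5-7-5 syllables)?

No

Line 1: fisherman (3), up (1), walks (1) → 5 ✓
Line 2: overgrown (3), watermelon (4) → 7 ✓
Line 3: wild (1), door (1), leaps (1) → 3 (expected 5)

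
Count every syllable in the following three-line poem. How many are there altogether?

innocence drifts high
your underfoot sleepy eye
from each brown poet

17

Line 1: "innocence drifts high": 3+1+1 = 5
Line 2: "your underfoot sleepy eye": 1+3+2+1 = 7
Line 3: "from each brown poet": 1+1+1+2 = 5
Total: 5 + 7 + 5 = 17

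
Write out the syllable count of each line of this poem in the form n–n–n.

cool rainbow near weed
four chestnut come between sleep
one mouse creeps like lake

Line 1: cool (1), rainbow (2), near (1), weed (1) → 5
Line 2: four (1), chestnut (2), come (1), between (2), sleep (1) → 7
Line 3: one (1), mouse (1), creeps (1), like (1), lake (1) → 5

5–7–5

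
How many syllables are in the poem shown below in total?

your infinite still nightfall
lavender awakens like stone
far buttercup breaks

20

Line 1: your(1) + infinite(3) + still(1) + nightfall(2) = 7
Line 2: lavender(3) + awakens(3) + like(1) + stone(1) = 8
Line 3: far(1) + buttercup(3) + breaks(1) = 5
Total: 7 + 8 + 5 = 20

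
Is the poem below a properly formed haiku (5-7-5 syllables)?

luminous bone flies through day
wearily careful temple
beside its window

Line 1: "luminous bone flies through day": 3+1+1+1+1 = 7 (expected 5)
Line 2: "wearily careful temple": 3+2+2 = 7 ✓
Line 3: "beside its window": 2+1+2 = 5 ✓

No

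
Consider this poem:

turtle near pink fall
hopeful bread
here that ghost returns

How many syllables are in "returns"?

2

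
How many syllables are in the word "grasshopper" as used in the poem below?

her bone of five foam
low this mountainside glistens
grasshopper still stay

"grasshopper" has 3 syllables.

3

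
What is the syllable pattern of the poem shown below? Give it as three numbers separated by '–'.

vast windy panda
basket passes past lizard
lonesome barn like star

5–7–5

Line 1: "vast windy panda": 1+2+2 = 5
Line 2: "basket passes past lizard": 2+2+1+2 = 7
Line 3: "lonesome barn like star": 2+1+1+1 = 5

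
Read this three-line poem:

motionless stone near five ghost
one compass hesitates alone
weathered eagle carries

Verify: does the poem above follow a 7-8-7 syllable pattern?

Line 1: motionless(3) + stone(1) + near(1) + five(1) + ghost(1) = 7 ✓
Line 2: one(1) + compass(2) + hesitates(3) + alone(2) = 8 ✓
Line 3: weathered(2) + eagle(2) + carries(2) = 6 (expected 7)

No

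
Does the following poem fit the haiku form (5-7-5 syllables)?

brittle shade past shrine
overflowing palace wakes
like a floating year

Line 1: brittle (2), shade (1), past (1), shrine (1) → 5 ✓
Line 2: overflowing (4), palace (2), wakes (1) → 7 ✓
Line 3: like (1), a (1), floating (2), year (1) → 5 ✓

Yes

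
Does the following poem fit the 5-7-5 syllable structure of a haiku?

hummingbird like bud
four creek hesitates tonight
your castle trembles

Line 1: "hummingbird like bud": 3+1+1 = 5 ✓
Line 2: "four creek hesitates tonight": 1+1+3+2 = 7 ✓
Line 3: "your castle trembles": 1+2+2 = 5 ✓

Yes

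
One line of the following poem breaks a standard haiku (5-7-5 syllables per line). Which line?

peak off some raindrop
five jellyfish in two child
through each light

Line 1: peak (1), off (1), some (1), raindrop (2) → 5 ✓
Line 2: five (1), jellyfish (3), in (1), two (1), child (1) → 7 ✓
Line 3: through (1), each (1), light (1) → 3 (expected 5)

The third line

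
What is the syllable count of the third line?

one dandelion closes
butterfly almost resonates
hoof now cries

3

The third line: hoof(1) + now(1) + cries(1) = 3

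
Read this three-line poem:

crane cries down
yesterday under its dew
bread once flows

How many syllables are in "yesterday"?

3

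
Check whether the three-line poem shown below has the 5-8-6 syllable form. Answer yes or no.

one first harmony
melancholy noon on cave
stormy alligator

Line 1: "one first harmony": 1+1+3 = 5 ✓
Line 2: "melancholy noon on cave": 4+1+1+1 = 7 (expected 8)
Line 3: "stormy alligator": 2+4 = 6 ✓

No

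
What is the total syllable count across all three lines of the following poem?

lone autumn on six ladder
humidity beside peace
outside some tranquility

Line 1: "lone autumn on six ladder": 1+2+1+1+2 = 7
Line 2: "humidity beside peace": 4+2+1 = 7
Line 3: "outside some tranquility": 2+1+4 = 7
Total: 7 + 7 + 7 = 21

21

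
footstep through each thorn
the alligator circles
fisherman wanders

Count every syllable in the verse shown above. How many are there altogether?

17

Line 1: "footstep through each thorn": 2+1+1+1 = 5
Line 2: "the alligator circles": 1+4+2 = 7
Line 3: "fisherman wanders": 3+2 = 5
Total: 5 + 7 + 5 = 17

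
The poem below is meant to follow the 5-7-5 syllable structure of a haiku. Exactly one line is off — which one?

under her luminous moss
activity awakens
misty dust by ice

Line 1: under (2), her (1), luminous (3), moss (1) → 7 (expected 5)
Line 2: activity (4), awakens (3) → 7 ✓
Line 3: misty (2), dust (1), by (1), ice (1) → 5 ✓

The first line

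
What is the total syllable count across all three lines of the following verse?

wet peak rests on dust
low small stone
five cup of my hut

Line 1: "wet peak rests on dust": 1+1+1+1+1 = 5
Line 2: "low small stone": 1+1+1 = 3
Line 3: "five cup of my hut": 1+1+1+1+1 = 5
Total: 5 + 3 + 5 = 13

13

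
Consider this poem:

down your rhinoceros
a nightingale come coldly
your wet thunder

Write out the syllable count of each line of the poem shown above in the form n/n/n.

6/7/4

Line 1: down (1), your (1), rhinoceros (4) → 6
Line 2: a (1), nightingale (3), come (1), coldly (2) → 7
Line 3: your (1), wet (1), thunder (2) → 4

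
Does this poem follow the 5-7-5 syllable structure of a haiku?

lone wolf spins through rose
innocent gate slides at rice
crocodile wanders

Yes

Line 1: lone (1), wolf (1), spins (1), through (1), rose (1) → 5 ✓
Line 2: innocent (3), gate (1), slides (1), at (1), rice (1) → 7 ✓
Line 3: crocodile (3), wanders (2) → 5 ✓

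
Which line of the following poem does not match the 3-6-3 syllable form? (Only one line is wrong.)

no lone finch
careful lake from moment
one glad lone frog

The third line

Line 1: no (1), lone (1), finch (1) → 3 ✓
Line 2: careful (2), lake (1), from (1), moment (2) → 6 ✓
Line 3: one (1), glad (1), lone (1), frog (1) → 4 (expected 3)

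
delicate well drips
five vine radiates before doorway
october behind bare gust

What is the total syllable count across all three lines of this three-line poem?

Line 1: "delicate well drips": 3+1+1 = 5
Line 2: "five vine radiates before doorway": 1+1+3+2+2 = 9
Line 3: "october behind bare gust": 3+2+1+1 = 7
Total: 5 + 9 + 7 = 21

21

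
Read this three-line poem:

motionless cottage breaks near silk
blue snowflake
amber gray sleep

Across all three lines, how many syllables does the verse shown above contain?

15

Line 1: motionless (3), cottage (2), breaks (1), near (1), silk (1) → 8
Line 2: blue (1), snowflake (2) → 3
Line 3: amber (2), gray (1), sleep (1) → 4
Total: 8 + 3 + 4 = 15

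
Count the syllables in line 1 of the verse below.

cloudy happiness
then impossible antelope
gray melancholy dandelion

Line 1: "cloudy happiness": 2+3 = 5

5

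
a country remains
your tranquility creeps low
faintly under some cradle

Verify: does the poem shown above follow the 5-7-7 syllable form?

Line 1: "a country remains": 1+2+2 = 5 ✓
Line 2: "your tranquility creeps low": 1+4+1+1 = 7 ✓
Line 3: "faintly under some cradle": 2+2+1+2 = 7 ✓

Yes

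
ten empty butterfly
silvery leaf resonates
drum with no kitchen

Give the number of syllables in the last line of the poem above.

The last line: drum (1), with (1), no (1), kitchen (2) → 5

5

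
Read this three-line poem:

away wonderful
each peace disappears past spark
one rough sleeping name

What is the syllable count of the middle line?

7

The middle line: each (1), peace (1), disappears (3), past (1), spark (1) → 7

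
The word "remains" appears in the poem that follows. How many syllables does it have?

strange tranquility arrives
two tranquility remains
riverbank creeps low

2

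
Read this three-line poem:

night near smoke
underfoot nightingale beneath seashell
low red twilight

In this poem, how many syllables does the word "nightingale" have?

3

"nightingale" has 3 syllables.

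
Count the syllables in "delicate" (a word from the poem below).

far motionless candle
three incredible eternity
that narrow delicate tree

3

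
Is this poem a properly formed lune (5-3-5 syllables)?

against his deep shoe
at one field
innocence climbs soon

Line 1: against (2), his (1), deep (1), shoe (1) → 5 ✓
Line 2: at (1), one (1), field (1) → 3 ✓
Line 3: innocence (3), climbs (1), soon (1) → 5 ✓

Yes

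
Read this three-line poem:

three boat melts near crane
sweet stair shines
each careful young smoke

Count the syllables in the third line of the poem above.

The third line: each (1), careful (2), young (1), smoke (1) → 5

5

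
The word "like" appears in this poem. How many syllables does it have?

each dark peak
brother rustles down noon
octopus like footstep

"like" has 1 syllable.

1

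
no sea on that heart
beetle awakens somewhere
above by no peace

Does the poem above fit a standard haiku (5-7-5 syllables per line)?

Line 1: "no sea on that heart": 1+1+1+1+1 = 5 ✓
Line 2: "beetle awakens somewhere": 2+3+2 = 7 ✓
Line 3: "above by no peace": 2+1+1+1 = 5 ✓

Yes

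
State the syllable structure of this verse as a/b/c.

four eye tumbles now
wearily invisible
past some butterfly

5/7/5

Line 1: "four eye tumbles now": 1+1+2+1 = 5
Line 2: "wearily invisible": 3+4 = 7
Line 3: "past some butterfly": 1+1+3 = 5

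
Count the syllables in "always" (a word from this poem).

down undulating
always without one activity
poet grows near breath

2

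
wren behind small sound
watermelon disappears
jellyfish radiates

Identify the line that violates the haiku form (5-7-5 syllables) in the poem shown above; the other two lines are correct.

Line 3

Line 1: wren(1) + behind(2) + small(1) + sound(1) = 5 ✓
Line 2: watermelon(4) + disappears(3) = 7 ✓
Line 3: jellyfish(3) + radiates(3) = 6 (expected 5)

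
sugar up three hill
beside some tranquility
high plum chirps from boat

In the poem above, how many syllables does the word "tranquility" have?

"tranquility" has 4 syllables.

4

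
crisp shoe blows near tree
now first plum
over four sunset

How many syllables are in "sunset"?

"sunset" has 2 syllables.

2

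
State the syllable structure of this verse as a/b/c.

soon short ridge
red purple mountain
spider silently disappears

3/5/8

Line 1: soon (1), short (1), ridge (1) → 3
Line 2: red (1), purple (2), mountain (2) → 5
Line 3: spider (2), silently (3), disappears (3) → 8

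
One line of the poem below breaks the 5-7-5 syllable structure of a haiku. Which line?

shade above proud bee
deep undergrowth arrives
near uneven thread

The second line

Line 1: shade(1) + above(2) + proud(1) + bee(1) = 5 ✓
Line 2: deep(1) + undergrowth(3) + arrives(2) = 6 (expected 7)
Line 3: near(1) + uneven(3) + thread(1) = 5 ✓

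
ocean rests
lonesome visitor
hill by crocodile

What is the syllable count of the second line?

5

The second line: lonesome (2), visitor (3) → 5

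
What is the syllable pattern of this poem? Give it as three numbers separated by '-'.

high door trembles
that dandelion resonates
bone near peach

4-8-3

Line 1: high (1), door (1), trembles (2) → 4
Line 2: that (1), dandelion (4), resonates (3) → 8
Line 3: bone (1), near (1), peach (1) → 3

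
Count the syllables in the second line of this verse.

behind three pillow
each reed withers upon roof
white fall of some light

The second line: each(1) + reed(1) + withers(2) + upon(2) + roof(1) = 7

7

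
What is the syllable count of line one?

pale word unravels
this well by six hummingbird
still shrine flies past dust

5

Line one: "pale word unravels": 1+1+3 = 5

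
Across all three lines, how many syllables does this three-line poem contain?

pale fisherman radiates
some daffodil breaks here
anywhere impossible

20

Line 1: pale(1) + fisherman(3) + radiates(3) = 7
Line 2: some(1) + daffodil(3) + breaks(1) + here(1) = 6
Line 3: anywhere(3) + impossible(4) = 7
Total: 7 + 6 + 7 = 20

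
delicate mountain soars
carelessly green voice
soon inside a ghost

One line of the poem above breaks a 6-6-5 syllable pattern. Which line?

Line 1: delicate (3), mountain (2), soars (1) → 6 ✓
Line 2: carelessly (3), green (1), voice (1) → 5 (expected 6)
Line 3: soon (1), inside (2), a (1), ghost (1) → 5 ✓

The second line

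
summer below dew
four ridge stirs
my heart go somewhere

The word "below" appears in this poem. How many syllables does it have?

2

"below" has 2 syllables.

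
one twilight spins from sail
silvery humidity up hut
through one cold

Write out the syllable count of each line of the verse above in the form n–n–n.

6–9–3

Line 1: one(1) + twilight(2) + spins(1) + from(1) + sail(1) = 6
Line 2: silvery(3) + humidity(4) + up(1) + hut(1) = 9
Line 3: through(1) + one(1) + cold(1) = 3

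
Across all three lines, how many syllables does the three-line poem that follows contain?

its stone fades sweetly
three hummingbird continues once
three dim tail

Line 1: its (1), stone (1), fades (1), sweetly (2) → 5
Line 2: three (1), hummingbird (3), continues (3), once (1) → 8
Line 3: three (1), dim (1), tail (1) → 3
Total: 5 + 8 + 3 = 16

16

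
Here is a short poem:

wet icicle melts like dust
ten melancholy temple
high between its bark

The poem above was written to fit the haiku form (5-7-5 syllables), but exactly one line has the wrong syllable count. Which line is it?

The first line

Line 1: wet (1), icicle (3), melts (1), like (1), dust (1) → 7 (expected 5)
Line 2: ten (1), melancholy (4), temple (2) → 7 ✓
Line 3: high (1), between (2), its (1), bark (1) → 5 ✓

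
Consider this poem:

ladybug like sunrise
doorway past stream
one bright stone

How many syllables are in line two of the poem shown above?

Line two: doorway(2) + past(1) + stream(1) = 4

4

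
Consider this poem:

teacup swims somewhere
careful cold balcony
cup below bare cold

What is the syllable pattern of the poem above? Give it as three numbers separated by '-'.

Line 1: teacup(2) + swims(1) + somewhere(2) = 5
Line 2: careful(2) + cold(1) + balcony(3) = 6
Line 3: cup(1) + below(2) + bare(1) + cold(1) = 5

5-6-5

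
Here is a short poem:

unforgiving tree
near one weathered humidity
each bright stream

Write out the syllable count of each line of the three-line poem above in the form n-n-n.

5-8-3

Line 1: unforgiving(4) + tree(1) = 5
Line 2: near(1) + one(1) + weathered(2) + humidity(4) = 8
Line 3: each(1) + bright(1) + stream(1) = 3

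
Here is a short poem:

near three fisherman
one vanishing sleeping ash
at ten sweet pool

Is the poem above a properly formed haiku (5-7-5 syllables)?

Line 1: near(1) + three(1) + fisherman(3) = 5 ✓
Line 2: one(1) + vanishing(3) + sleeping(2) + ash(1) = 7 ✓
Line 3: at(1) + ten(1) + sweet(1) + pool(1) = 4 (expected 5)

No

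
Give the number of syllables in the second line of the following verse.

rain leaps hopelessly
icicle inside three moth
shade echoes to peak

The second line: icicle (3), inside (2), three (1), moth (1) → 7

7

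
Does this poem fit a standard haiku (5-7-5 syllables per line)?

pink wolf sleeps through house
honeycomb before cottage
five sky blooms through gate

Yes

Line 1: pink(1) + wolf(1) + sleeps(1) + through(1) + house(1) = 5 ✓
Line 2: honeycomb(3) + before(2) + cottage(2) = 7 ✓
Line 3: five(1) + sky(1) + blooms(1) + through(1) + gate(1) = 5 ✓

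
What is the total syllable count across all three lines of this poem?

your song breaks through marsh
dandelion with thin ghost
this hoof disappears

17

Line 1: "your song breaks through marsh": 1+1+1+1+1 = 5
Line 2: "dandelion with thin ghost": 4+1+1+1 = 7
Line 3: "this hoof disappears": 1+1+3 = 5
Total: 5 + 7 + 5 = 17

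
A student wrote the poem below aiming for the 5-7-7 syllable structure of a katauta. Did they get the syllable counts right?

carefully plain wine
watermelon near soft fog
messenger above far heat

Yes

Line 1: carefully(3) + plain(1) + wine(1) = 5 ✓
Line 2: watermelon(4) + near(1) + soft(1) + fog(1) = 7 ✓
Line 3: messenger(3) + above(2) + far(1) + heat(1) = 7 ✓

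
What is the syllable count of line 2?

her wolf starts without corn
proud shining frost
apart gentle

4

Line 2: proud(1) + shining(2) + frost(1) = 4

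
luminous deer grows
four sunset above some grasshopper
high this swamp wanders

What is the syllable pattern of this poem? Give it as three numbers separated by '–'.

Line 1: luminous(3) + deer(1) + grows(1) = 5
Line 2: four(1) + sunset(2) + above(2) + some(1) + grasshopper(3) = 9
Line 3: high(1) + this(1) + swamp(1) + wanders(2) = 5

5–9–5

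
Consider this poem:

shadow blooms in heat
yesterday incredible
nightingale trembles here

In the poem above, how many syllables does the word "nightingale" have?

3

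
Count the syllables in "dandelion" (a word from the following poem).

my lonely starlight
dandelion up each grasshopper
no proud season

4

"dandelion" has 4 syllables.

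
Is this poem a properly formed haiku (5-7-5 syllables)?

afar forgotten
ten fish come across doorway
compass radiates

Yes

Line 1: afar (2), forgotten (3) → 5 ✓
Line 2: ten (1), fish (1), come (1), across (2), doorway (2) → 7 ✓
Line 3: compass (2), radiates (3) → 5 ✓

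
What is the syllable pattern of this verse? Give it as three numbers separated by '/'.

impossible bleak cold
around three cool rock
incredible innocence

6/5/7

Line 1: impossible(4) + bleak(1) + cold(1) = 6
Line 2: around(2) + three(1) + cool(1) + rock(1) = 5
Line 3: incredible(4) + innocence(3) = 7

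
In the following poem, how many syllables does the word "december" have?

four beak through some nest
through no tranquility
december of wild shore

3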